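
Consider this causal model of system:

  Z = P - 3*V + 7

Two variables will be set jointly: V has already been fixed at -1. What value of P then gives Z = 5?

P = -5

With V held at -1:
Substituting into the Z equation gives Z = P + 10.
Solve P + 10 = 5: P = (5 - 10) / 1 = -5.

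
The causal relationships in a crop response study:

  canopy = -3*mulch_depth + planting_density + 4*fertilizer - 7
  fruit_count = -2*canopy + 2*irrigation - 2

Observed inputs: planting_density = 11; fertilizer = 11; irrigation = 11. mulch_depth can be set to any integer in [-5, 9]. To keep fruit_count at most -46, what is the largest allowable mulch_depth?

mulch_depth = 5

Substituting into the canopy equation gives canopy = -3*mulch_depth + 48.
fruit_count becomes 6*mulch_depth - 76.
Require 6*mulch_depth - 76 ≤ -46, so mulch_depth ≤ 5.
The largest integer in [-5, 9] satisfying this is 5.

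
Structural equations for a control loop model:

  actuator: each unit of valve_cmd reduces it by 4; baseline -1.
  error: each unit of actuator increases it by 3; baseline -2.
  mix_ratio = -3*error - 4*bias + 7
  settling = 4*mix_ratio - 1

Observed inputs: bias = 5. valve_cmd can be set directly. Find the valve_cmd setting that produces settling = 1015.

Substituting into the error equation gives error = -12*valve_cmd - 5.
Substituting into the mix_ratio equation gives mix_ratio = 36*valve_cmd + 2.
Substituting into the settling equation gives settling = 144*valve_cmd + 7.
Solve 144*valve_cmd + 7 = 1015: valve_cmd = (1015 - 7) / 144 = 7.

valve_cmd = 7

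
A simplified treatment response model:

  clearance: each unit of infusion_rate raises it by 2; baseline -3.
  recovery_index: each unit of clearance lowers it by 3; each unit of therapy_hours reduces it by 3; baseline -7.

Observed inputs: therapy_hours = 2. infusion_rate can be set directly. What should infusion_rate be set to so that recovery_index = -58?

infusion_rate = 9

Substituting into the recovery_index equation gives recovery_index = -6*infusion_rate - 4.
Solve -6*infusion_rate - 4 = -58: infusion_rate = (-58 + 4) / -6 = 9.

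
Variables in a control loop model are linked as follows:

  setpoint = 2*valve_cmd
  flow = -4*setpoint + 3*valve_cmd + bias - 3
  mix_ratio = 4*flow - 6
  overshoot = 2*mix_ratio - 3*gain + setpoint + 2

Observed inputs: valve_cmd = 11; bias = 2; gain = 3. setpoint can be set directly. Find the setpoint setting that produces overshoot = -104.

setpoint = 11

Intervening on setpoint fixes its value directly, overriding its dependence on valve_cmd.
Substituting into the flow equation gives flow = -4*setpoint + 32.
This gives mix_ratio = -16*setpoint + 122.
Substituting into the overshoot equation gives overshoot = -31*setpoint + 237.
Solve -31*setpoint + 237 = -104: setpoint = (-104 - 237) / -31 = 11.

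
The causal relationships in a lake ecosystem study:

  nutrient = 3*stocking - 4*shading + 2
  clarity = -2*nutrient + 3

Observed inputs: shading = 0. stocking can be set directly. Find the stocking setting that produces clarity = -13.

Substituting into the nutrient equation gives nutrient = 3*stocking + 2.
Substituting into the clarity equation gives clarity = -6*stocking - 1.
Solve -6*stocking - 1 = -13: stocking = (-13 + 1) / -6 = 2.

stocking = 2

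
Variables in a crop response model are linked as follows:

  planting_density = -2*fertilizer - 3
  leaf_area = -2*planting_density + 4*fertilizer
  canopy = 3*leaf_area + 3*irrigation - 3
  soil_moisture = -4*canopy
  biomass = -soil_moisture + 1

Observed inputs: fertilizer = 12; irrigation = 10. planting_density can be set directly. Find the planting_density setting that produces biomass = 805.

planting_density = -5

Intervening on planting_density fixes its value directly, overriding its dependence on fertilizer.
Substituting into the leaf_area equation gives leaf_area = -2*planting_density + 48.
canopy becomes -6*planting_density + 171.
Substituting into the soil_moisture equation gives soil_moisture = 24*planting_density - 684.
Substituting into the biomass equation gives biomass = -24*planting_density + 685.
Solve -24*planting_density + 685 = 805: planting_density = (805 - 685) / -24 = -5.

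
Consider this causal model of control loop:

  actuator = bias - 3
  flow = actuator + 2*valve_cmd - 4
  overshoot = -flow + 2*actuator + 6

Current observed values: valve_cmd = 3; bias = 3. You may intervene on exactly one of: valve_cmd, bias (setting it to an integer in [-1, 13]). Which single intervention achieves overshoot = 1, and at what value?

Intervening on valve_cmd: overshoot = -2*valve_cmd + 10. Reaching 1 requires valve_cmd = 9/2, not an integer.
Intervening on bias: with other inputs at their observed values, overshoot = bias + 1. Solving for 1 gives bias = 0, within [-1, 13].

set bias = 0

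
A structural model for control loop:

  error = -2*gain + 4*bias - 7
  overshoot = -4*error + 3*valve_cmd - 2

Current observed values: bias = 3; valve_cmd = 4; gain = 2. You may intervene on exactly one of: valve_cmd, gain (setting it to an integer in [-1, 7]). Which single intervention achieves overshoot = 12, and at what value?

set valve_cmd = 6

Intervening on valve_cmd: with other inputs at their observed values, overshoot = 3*valve_cmd - 6. Solving for 12 gives valve_cmd = 6, within [-1, 7].
Intervening on gain: overshoot = 8*gain - 10. Reaching 12 requires gain = 11/4, not an integer.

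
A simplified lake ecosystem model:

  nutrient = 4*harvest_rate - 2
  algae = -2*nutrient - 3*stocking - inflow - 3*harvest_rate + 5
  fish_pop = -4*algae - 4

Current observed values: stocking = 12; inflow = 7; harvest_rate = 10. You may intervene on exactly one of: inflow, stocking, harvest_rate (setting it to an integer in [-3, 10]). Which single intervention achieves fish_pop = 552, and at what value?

set inflow = 2

Intervening on inflow: with other inputs at their observed values, fish_pop = 4*inflow + 544. Solving for 552 gives inflow = 2, within [-3, 10].
Intervening on stocking: fish_pop = 12*stocking + 428. Reaching 552 requires stocking = 31/3, not an integer.
Intervening on harvest_rate: fish_pop = 44*harvest_rate + 132. Reaching 552 requires harvest_rate = 105/11, not an integer.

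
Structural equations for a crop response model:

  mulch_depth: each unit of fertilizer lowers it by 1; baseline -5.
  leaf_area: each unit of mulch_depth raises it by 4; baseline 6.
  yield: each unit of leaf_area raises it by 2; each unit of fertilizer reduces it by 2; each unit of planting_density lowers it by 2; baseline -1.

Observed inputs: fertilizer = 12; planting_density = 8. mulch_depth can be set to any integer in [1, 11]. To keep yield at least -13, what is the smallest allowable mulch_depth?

mulch_depth = 2

Intervening on mulch_depth fixes its value directly, overriding its dependence on fertilizer.
Substituting into the yield equation gives yield = 8*mulch_depth - 29.
Require 8*mulch_depth - 29 ≥ -13, so mulch_depth ≥ 2.
The smallest integer in [1, 11] satisfying this is 2.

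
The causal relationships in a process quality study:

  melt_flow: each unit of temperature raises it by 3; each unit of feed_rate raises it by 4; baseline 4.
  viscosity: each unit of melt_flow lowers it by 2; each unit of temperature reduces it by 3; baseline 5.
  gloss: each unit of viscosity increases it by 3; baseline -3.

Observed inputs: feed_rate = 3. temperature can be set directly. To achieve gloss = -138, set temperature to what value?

Substituting into the melt_flow equation gives melt_flow = 3*temperature + 16.
Substituting into the viscosity equation gives viscosity = -9*temperature - 27.
This gives gloss = -27*temperature - 84.
Solve -27*temperature - 84 = -138: temperature = (-138 + 84) / -27 = 2.

temperature = 2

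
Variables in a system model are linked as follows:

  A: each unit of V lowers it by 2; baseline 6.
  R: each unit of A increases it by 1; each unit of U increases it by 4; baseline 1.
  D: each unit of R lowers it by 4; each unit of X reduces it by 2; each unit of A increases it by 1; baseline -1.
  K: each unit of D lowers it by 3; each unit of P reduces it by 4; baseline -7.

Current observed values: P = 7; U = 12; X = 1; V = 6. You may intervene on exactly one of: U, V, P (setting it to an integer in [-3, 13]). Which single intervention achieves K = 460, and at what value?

Intervening on U: with other inputs at their observed values, K = 48*U - 68. Solving for 460 gives U = 11, within [-3, 13].
Intervening on V: K = -18*V + 616. Reaching 460 requires V = 26/3, not an integer.
Intervening on P: K = -4*P + 536. Reaching 460 requires P = 19, outside [-3, 13].

set U = 11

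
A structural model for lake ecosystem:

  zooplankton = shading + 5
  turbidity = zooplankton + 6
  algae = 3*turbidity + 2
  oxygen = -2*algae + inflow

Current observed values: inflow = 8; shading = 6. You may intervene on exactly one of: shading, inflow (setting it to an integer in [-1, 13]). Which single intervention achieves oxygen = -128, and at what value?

Intervening on shading: with other inputs at their observed values, oxygen = -6*shading - 62. Solving for -128 gives shading = 11, within [-1, 13].
Intervening on inflow: oxygen = inflow - 106. Reaching -128 requires inflow = -22, outside [-1, 13].

set shading = 11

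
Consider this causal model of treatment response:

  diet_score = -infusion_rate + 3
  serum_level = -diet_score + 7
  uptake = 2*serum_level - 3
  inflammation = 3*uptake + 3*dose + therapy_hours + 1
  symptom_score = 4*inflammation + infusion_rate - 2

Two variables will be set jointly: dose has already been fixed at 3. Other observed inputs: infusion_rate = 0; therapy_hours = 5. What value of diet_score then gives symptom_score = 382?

diet_score = -8

With dose held at 3:
Intervening on diet_score fixes its value directly, overriding its dependence on infusion_rate.
Substituting into the uptake equation gives uptake = -2*diet_score + 11.
Substituting into the inflammation equation gives inflammation = -6*diet_score + 48.
Substituting into the symptom_score equation gives symptom_score = -24*diet_score + 190.
Solve -24*diet_score + 190 = 382: diet_score = (382 - 190) / -24 = -8.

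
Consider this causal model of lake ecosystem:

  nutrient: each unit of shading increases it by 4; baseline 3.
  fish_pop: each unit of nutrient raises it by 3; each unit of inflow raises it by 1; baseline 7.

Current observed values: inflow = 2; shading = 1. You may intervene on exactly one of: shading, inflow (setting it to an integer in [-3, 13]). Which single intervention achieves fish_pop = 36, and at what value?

set inflow = 8

Intervening on shading: fish_pop = 12*shading + 18. Reaching 36 requires shading = 3/2, not an integer.
Intervening on inflow: with other inputs at their observed values, fish_pop = inflow + 28. Solving for 36 gives inflow = 8, within [-3, 13].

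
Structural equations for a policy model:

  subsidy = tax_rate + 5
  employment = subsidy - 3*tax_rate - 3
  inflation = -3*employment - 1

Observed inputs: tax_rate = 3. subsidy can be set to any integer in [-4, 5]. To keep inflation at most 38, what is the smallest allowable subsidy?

subsidy = -1

Intervening on subsidy fixes its value directly, overriding its dependence on tax_rate.
Substituting into the employment equation gives employment = subsidy - 12.
Substituting into the inflation equation gives inflation = -3*subsidy + 35.
Require -3*subsidy + 35 ≤ 38, so subsidy ≥ -1.
The smallest integer in [-4, 5] satisfying this is -1.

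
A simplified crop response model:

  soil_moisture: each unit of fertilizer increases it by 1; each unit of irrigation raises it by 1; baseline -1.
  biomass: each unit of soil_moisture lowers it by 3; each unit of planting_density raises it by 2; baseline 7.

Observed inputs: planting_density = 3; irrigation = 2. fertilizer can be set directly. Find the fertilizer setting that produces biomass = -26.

fertilizer = 12

Substituting into the soil_moisture equation gives soil_moisture = fertilizer + 1.
Substituting into the biomass equation gives biomass = -3*fertilizer + 10.
Solve -3*fertilizer + 10 = -26: fertilizer = (-26 - 10) / -3 = 12.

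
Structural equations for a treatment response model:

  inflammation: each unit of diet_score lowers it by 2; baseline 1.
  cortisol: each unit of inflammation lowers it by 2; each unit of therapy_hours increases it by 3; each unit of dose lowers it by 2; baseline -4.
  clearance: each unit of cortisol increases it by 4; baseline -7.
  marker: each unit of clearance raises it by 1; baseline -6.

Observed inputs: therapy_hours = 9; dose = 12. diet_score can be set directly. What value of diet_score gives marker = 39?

diet_score = 4

Substituting into the cortisol equation gives cortisol = 4*diet_score - 3.
Substituting into the clearance equation gives clearance = 16*diet_score - 19.
This gives marker = 16*diet_score - 25.
Solve 16*diet_score - 25 = 39: diet_score = (39 + 25) / 16 = 4.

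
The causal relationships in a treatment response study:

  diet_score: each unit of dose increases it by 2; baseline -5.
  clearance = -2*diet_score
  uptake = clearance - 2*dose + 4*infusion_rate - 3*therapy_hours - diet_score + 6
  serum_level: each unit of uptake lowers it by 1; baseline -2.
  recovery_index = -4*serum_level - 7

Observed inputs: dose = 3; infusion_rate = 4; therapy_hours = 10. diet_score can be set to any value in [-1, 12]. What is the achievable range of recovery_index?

-199 to -43

Intervening on diet_score fixes its value directly, overriding its dependence on dose.
Substituting into the uptake equation gives uptake = -3*diet_score - 14.
Substituting into the serum_level equation gives serum_level = 3*diet_score + 12.
So recovery_index = -12*diet_score - 55.
Linear in diet_score, so extremes are at the endpoints: diet_score = -1 gives recovery_index = -43; diet_score = 12 gives recovery_index = -199.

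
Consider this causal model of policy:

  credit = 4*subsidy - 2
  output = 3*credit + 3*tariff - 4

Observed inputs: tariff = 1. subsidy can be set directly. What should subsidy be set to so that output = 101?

Substituting into the output equation gives output = 12*subsidy - 7.
Solve 12*subsidy - 7 = 101: subsidy = (101 + 7) / 12 = 9.

subsidy = 9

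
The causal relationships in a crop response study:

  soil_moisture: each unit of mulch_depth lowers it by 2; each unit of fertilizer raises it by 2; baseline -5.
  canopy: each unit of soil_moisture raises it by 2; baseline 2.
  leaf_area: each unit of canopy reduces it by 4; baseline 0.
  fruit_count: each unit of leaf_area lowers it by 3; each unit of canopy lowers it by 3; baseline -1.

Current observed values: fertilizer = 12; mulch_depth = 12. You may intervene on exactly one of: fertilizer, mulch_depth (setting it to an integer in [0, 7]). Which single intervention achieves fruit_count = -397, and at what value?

set fertilizer = 3

Intervening on fertilizer: with other inputs at their observed values, fruit_count = 36*fertilizer - 505. Solving for -397 gives fertilizer = 3, within [0, 7].
Intervening on mulch_depth: fruit_count = -36*mulch_depth + 359. Reaching -397 requires mulch_depth = 21, outside [0, 7].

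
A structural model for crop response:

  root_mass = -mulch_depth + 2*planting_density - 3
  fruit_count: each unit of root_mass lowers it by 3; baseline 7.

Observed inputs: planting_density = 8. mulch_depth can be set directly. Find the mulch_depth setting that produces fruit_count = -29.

Substituting into the root_mass equation gives root_mass = -mulch_depth + 13.
fruit_count becomes 3*mulch_depth - 32.
Solve 3*mulch_depth - 32 = -29: mulch_depth = (-29 + 32) / 3 = 1.

mulch_depth = 1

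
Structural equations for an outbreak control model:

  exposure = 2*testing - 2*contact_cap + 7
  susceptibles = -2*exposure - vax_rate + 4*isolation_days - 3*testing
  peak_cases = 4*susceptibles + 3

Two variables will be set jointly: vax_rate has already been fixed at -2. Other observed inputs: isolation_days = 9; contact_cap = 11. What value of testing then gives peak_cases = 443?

testing = -6

With vax_rate held at -2:
Substituting into the exposure equation gives exposure = 2*testing - 15.
Substituting into the susceptibles equation gives susceptibles = -7*testing + 68.
Substituting into the peak_cases equation gives peak_cases = -28*testing + 275.
Solve -28*testing + 275 = 443: testing = (443 - 275) / -28 = -6.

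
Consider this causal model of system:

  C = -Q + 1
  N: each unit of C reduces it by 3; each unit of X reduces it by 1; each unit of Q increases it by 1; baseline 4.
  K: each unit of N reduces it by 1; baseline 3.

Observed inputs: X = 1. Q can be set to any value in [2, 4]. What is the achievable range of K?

-13 to -5

Substituting into the N equation gives N = 4*Q.
K becomes -4*Q + 3.
Linear in Q, so extremes are at the endpoints: Q = 2 gives K = -5; Q = 4 gives K = -13.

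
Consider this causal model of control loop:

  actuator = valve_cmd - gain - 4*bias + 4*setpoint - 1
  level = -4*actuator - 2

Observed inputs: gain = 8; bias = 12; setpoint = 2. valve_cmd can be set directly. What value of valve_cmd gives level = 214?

Substituting into the actuator equation gives actuator = valve_cmd - 49.
Substituting into the level equation gives level = -4*valve_cmd + 194.
Solve -4*valve_cmd + 194 = 214: valve_cmd = (214 - 194) / -4 = -5.

valve_cmd = -5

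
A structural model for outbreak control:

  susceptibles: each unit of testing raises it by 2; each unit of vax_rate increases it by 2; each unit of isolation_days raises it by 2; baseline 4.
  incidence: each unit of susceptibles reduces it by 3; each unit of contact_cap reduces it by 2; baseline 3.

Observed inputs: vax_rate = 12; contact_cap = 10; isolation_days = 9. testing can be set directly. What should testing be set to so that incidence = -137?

testing = -3

Substituting into the susceptibles equation gives susceptibles = 2*testing + 46.
incidence becomes -6*testing - 155.
Solve -6*testing - 155 = -137: testing = (-137 + 155) / -6 = -3.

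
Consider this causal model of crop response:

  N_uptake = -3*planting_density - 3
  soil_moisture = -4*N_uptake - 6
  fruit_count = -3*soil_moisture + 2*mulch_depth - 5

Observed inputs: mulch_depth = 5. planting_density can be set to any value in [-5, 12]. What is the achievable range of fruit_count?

Substituting into the soil_moisture equation gives soil_moisture = 12*planting_density + 6.
Substituting into the fruit_count equation gives fruit_count = -36*planting_density - 13.
Linear in planting_density, so extremes are at the endpoints: planting_density = -5 gives fruit_count = 167; planting_density = 12 gives fruit_count = -445.

-445 to 167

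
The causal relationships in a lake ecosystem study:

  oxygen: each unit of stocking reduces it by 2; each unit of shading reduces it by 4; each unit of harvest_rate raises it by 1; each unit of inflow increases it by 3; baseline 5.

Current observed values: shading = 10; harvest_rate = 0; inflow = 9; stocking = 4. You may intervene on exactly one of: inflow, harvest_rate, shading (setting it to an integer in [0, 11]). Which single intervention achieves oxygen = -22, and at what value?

set inflow = 7

Intervening on inflow: with other inputs at their observed values, oxygen = 3*inflow - 43. Solving for -22 gives inflow = 7, within [0, 11].
Intervening on harvest_rate: oxygen = harvest_rate - 16. Reaching -22 requires harvest_rate = -6, outside [0, 11].
Intervening on shading: oxygen = -4*shading + 24. Reaching -22 requires shading = 23/2, not an integer.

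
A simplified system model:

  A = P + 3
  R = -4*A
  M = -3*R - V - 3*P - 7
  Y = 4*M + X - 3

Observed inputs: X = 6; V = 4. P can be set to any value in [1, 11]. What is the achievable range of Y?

139 to 499

Substituting into the R equation gives R = -4*P - 12.
Substituting into the M equation gives M = 9*P + 25.
Y becomes 36*P + 103.
Linear in P, so extremes are at the endpoints: P = 1 gives Y = 139; P = 11 gives Y = 499.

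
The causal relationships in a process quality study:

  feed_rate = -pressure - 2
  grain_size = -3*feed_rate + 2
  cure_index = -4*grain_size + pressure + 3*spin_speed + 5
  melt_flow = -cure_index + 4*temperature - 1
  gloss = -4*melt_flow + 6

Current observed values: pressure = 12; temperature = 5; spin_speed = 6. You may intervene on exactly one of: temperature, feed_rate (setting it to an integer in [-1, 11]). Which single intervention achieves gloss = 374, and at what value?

Intervening on temperature: gloss = -16*temperature - 554. Reaching 374 requires temperature = -58, outside [-1, 11].
Intervening on feed_rate: with other inputs at their observed values, gloss = 48*feed_rate + 38. Solving for 374 gives feed_rate = 7, within [-1, 11].

set feed_rate = 7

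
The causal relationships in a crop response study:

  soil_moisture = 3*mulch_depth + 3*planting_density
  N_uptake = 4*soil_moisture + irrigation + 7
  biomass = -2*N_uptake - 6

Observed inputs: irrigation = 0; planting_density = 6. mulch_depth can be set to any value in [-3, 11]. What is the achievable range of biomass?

-428 to -92

Substituting into the soil_moisture equation gives soil_moisture = 3*mulch_depth + 18.
N_uptake becomes 12*mulch_depth + 79.
So biomass = -24*mulch_depth - 164.
Linear in mulch_depth, so extremes are at the endpoints: mulch_depth = -3 gives biomass = -92; mulch_depth = 11 gives biomass = -428.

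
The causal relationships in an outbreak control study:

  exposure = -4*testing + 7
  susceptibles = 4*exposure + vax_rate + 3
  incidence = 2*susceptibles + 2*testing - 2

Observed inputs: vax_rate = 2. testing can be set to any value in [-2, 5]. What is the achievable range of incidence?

Substituting into the susceptibles equation gives susceptibles = -16*testing + 33.
This gives incidence = -30*testing + 64.
Linear in testing, so extremes are at the endpoints: testing = -2 gives incidence = 124; testing = 5 gives incidence = -86.

-86 to 124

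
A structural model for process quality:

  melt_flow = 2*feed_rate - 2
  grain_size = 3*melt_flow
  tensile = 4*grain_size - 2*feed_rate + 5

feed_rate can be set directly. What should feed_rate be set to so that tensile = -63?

feed_rate = -2

Substituting into the grain_size equation gives grain_size = 6*feed_rate - 6.
Substituting into the tensile equation gives tensile = 22*feed_rate - 19.
Solve 22*feed_rate - 19 = -63: feed_rate = (-63 + 19) / 22 = -2.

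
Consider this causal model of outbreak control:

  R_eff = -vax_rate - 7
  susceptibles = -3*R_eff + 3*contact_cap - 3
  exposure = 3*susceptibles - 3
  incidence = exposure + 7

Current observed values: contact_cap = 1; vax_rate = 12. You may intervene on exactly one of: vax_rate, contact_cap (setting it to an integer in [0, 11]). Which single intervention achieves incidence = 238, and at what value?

Intervening on vax_rate: incidence = 9*vax_rate + 67. Reaching 238 requires vax_rate = 19, outside [0, 11].
Intervening on contact_cap: with other inputs at their observed values, incidence = 9*contact_cap + 166. Solving for 238 gives contact_cap = 8, within [0, 11].

set contact_cap = 8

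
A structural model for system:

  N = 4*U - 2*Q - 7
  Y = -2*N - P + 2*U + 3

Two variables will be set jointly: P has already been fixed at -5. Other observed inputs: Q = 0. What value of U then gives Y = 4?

With P held at -5:
Substituting into the N equation gives N = 4*U - 7.
Y becomes -6*U + 22.
Solve -6*U + 22 = 4: U = (4 - 22) / -6 = 3.

U = 3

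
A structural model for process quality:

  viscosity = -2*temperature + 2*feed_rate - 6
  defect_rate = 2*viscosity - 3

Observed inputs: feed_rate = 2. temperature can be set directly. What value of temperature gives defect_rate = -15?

Substituting into the viscosity equation gives viscosity = -2*temperature - 2.
defect_rate becomes -4*temperature - 7.
Solve -4*temperature - 7 = -15: temperature = (-15 + 7) / -4 = 2.

temperature = 2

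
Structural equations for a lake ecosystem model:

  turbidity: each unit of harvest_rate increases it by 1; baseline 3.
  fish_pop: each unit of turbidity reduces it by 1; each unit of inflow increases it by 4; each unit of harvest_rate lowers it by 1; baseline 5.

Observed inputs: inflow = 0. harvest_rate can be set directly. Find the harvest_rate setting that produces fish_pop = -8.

harvest_rate = 5

Substituting into the fish_pop equation gives fish_pop = -2*harvest_rate + 2.
Solve -2*harvest_rate + 2 = -8: harvest_rate = (-8 - 2) / -2 = 5.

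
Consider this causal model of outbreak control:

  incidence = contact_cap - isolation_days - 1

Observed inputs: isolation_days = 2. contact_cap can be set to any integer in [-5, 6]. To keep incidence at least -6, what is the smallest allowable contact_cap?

contact_cap = -3

Substituting into the incidence equation gives incidence = contact_cap - 3.
Require contact_cap - 3 ≥ -6, so contact_cap ≥ -3.
The smallest integer in [-5, 6] satisfying this is -3.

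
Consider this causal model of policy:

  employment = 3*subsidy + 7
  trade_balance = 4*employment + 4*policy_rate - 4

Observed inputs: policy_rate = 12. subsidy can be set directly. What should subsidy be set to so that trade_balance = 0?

Substituting into the trade_balance equation gives trade_balance = 12*subsidy + 72.
Solve 12*subsidy + 72 = 0: subsidy = (0 - 72) / 12 = -6.

subsidy = -6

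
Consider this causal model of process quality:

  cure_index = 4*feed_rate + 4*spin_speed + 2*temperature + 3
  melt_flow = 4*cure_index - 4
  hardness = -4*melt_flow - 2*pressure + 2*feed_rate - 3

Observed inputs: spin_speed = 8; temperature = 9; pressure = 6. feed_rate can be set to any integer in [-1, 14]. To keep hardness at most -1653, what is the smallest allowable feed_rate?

Substituting into the cure_index equation gives cure_index = 4*feed_rate + 53.
This gives melt_flow = 16*feed_rate + 208.
This gives hardness = -62*feed_rate - 847.
Require -62*feed_rate - 847 ≤ -1653, so feed_rate ≥ 13.
The smallest integer in [-1, 14] satisfying this is 13.

feed_rate = 13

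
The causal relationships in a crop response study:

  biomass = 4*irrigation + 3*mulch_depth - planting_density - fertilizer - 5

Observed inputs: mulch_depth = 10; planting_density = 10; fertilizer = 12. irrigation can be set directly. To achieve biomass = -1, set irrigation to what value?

irrigation = -1

Substituting into the biomass equation gives biomass = 4*irrigation + 3.
Solve 4*irrigation + 3 = -1: irrigation = (-1 - 3) / 4 = -1.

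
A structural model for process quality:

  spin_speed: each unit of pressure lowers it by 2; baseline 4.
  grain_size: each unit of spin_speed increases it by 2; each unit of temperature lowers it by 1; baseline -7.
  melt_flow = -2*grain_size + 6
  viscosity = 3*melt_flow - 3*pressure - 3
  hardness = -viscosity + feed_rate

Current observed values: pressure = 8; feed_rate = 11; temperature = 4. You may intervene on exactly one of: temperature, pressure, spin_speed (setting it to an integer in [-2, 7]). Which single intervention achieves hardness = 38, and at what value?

Intervening on temperature: hardness = -6*temperature - 166. Reaching 38 requires temperature = -34, outside [-2, 7].
Intervening on pressure: hardness = -21*pressure - 22. Reaching 38 requires pressure = -20/7, not an integer.
Intervening on spin_speed: with other inputs at their observed values, hardness = 12*spin_speed - 46. Solving for 38 gives spin_speed = 7, within [-2, 7].

set spin_speed = 7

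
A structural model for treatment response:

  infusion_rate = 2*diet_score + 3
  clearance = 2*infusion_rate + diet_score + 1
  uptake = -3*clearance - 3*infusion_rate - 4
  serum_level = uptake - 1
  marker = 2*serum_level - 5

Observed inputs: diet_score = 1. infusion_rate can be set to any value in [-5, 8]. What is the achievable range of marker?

-171 to 63

Intervening on infusion_rate fixes its value directly, overriding its dependence on diet_score.
Substituting into the clearance equation gives clearance = 2*infusion_rate + 2.
uptake becomes -9*infusion_rate - 10.
Substituting into the serum_level equation gives serum_level = -9*infusion_rate - 11.
marker becomes -18*infusion_rate - 27.
Linear in infusion_rate, so extremes are at the endpoints: infusion_rate = -5 gives marker = 63; infusion_rate = 8 gives marker = -171.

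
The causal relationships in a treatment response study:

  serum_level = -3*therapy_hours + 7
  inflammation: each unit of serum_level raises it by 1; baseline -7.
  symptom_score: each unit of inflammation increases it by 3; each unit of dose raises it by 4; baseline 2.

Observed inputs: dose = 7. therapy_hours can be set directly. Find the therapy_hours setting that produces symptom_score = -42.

therapy_hours = 8

Substituting into the inflammation equation gives inflammation = -3*therapy_hours.
This gives symptom_score = -9*therapy_hours + 30.
Solve -9*therapy_hours + 30 = -42: therapy_hours = (-42 - 30) / -9 = 8.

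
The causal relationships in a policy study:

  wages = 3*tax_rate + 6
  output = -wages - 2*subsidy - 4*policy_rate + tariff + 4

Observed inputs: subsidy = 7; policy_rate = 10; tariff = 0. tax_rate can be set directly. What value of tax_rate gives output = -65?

tax_rate = 3

Substituting into the output equation gives output = -3*tax_rate - 56.
Solve -3*tax_rate - 56 = -65: tax_rate = (-65 + 56) / -3 = 3.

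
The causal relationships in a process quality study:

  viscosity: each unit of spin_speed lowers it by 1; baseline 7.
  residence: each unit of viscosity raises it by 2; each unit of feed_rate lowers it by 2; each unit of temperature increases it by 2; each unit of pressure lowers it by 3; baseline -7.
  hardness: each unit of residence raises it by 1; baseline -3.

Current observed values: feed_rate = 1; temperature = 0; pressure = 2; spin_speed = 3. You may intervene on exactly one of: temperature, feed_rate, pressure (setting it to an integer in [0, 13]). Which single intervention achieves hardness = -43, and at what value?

set pressure = 13

Intervening on temperature: hardness = 2*temperature - 10. Reaching -43 requires temperature = -33/2, not an integer.
Intervening on feed_rate: hardness = -2*feed_rate - 8. Reaching -43 requires feed_rate = 35/2, not an integer.
Intervening on pressure: with other inputs at their observed values, hardness = -3*pressure - 4. Solving for -43 gives pressure = 13, within [0, 13].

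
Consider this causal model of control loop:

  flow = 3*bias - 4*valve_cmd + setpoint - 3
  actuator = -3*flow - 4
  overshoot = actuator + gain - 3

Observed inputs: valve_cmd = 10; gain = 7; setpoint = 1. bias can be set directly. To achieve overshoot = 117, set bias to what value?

Substituting into the flow equation gives flow = 3*bias - 42.
This gives actuator = -9*bias + 122.
Substituting into the overshoot equation gives overshoot = -9*bias + 126.
Solve -9*bias + 126 = 117: bias = (117 - 126) / -9 = 1.

bias = 1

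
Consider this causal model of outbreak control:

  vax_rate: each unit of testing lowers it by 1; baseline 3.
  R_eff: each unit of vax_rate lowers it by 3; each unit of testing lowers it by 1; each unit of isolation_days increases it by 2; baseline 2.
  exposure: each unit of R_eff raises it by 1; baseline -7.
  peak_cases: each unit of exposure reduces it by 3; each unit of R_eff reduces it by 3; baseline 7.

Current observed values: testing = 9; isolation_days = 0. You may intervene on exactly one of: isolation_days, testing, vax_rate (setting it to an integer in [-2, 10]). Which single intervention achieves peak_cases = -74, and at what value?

Intervening on isolation_days: with other inputs at their observed values, peak_cases = -12*isolation_days - 38. Solving for -74 gives isolation_days = 3, within [-2, 10].
Intervening on testing: peak_cases = -12*testing + 70. Reaching -74 requires testing = 12, outside [-2, 10].
Intervening on vax_rate: peak_cases = 18*vax_rate + 70. Reaching -74 requires vax_rate = -8, outside [-2, 10].

set isolation_days = 3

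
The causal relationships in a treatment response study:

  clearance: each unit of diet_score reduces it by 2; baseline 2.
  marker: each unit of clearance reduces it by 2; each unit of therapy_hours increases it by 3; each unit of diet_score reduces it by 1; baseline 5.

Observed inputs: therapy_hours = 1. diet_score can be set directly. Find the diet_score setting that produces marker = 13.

Substituting into the marker equation gives marker = 3*diet_score + 4.
Solve 3*diet_score + 4 = 13: diet_score = (13 - 4) / 3 = 3.

diet_score = 3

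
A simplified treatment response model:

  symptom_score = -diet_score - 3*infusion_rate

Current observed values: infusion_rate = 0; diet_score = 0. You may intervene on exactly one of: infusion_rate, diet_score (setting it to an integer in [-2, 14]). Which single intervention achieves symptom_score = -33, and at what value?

Intervening on infusion_rate: with other inputs at their observed values, symptom_score = -3*infusion_rate. Solving for -33 gives infusion_rate = 11, within [-2, 14].
Intervening on diet_score: symptom_score = -diet_score. Reaching -33 requires diet_score = 33, outside [-2, 14].

set infusion_rate = 11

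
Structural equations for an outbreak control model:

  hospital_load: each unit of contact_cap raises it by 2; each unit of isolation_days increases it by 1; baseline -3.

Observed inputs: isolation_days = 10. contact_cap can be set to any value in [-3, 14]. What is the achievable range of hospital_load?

1 to 35

Substituting into the hospital_load equation gives hospital_load = 2*contact_cap + 7.
Linear in contact_cap, so extremes are at the endpoints: contact_cap = -3 gives hospital_load = 1; contact_cap = 14 gives hospital_load = 35.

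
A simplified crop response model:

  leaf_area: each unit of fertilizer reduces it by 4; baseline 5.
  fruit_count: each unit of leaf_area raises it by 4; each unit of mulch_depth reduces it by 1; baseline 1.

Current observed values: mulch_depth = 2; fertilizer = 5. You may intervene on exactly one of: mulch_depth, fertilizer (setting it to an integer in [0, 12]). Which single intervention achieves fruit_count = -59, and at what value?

set mulch_depth = 0

Intervening on mulch_depth: with other inputs at their observed values, fruit_count = -mulch_depth - 59. Solving for -59 gives mulch_depth = 0, within [0, 12].
Intervening on fertilizer: fruit_count = -16*fertilizer + 19. Reaching -59 requires fertilizer = 39/8, not an integer.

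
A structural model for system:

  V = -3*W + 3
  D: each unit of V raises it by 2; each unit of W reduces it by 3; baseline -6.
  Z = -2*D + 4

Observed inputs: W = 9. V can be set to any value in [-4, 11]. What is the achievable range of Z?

26 to 86

Intervening on V fixes its value directly, overriding its dependence on W.
Substituting into the D equation gives D = 2*V - 33.
This gives Z = -4*V + 70.
Linear in V, so extremes are at the endpoints: V = -4 gives Z = 86; V = 11 gives Z = 26.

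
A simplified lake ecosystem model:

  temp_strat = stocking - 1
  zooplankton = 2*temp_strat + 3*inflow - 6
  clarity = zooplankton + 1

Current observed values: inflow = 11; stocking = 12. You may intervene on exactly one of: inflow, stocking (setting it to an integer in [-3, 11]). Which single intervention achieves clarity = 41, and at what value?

Intervening on inflow: with other inputs at their observed values, clarity = 3*inflow + 17. Solving for 41 gives inflow = 8, within [-3, 11].
Intervening on stocking: clarity = 2*stocking + 26. Reaching 41 requires stocking = 15/2, not an integer.

set inflow = 8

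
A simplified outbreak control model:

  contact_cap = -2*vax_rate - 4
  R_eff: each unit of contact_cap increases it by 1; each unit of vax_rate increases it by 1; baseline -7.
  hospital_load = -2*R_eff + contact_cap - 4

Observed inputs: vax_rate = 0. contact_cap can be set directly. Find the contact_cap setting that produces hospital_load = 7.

Intervening on contact_cap fixes its value directly, overriding its dependence on vax_rate.
Substituting into the R_eff equation gives R_eff = contact_cap - 7.
So hospital_load = -contact_cap + 10.
Solve -contact_cap + 10 = 7: contact_cap = (7 - 10) / -1 = 3.

contact_cap = 3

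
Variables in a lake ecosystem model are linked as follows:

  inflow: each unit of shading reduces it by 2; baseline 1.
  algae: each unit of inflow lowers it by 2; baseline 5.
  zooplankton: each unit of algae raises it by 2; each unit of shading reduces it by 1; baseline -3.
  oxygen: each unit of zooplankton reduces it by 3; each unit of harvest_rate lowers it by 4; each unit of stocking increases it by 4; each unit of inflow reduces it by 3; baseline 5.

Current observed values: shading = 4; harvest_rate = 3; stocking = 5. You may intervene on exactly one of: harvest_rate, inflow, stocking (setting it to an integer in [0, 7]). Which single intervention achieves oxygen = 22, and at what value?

set inflow = 2

Intervening on harvest_rate: oxygen = -4*harvest_rate - 47. Reaching 22 requires harvest_rate = -69/4, not an integer.
Intervening on inflow: with other inputs at their observed values, oxygen = 9*inflow + 4. Solving for 22 gives inflow = 2, within [0, 7].
Intervening on stocking: oxygen = 4*stocking - 79. Reaching 22 requires stocking = 101/4, not an integer.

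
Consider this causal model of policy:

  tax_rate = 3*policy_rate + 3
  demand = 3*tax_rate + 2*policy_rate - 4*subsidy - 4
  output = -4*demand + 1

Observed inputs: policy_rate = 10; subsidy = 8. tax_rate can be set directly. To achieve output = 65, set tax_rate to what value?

tax_rate = 0

Intervening on tax_rate fixes its value directly, overriding its dependence on policy_rate.
Substituting into the demand equation gives demand = 3*tax_rate - 16.
This gives output = -12*tax_rate + 65.
Solve -12*tax_rate + 65 = 65: tax_rate = (65 - 65) / -12 = 0.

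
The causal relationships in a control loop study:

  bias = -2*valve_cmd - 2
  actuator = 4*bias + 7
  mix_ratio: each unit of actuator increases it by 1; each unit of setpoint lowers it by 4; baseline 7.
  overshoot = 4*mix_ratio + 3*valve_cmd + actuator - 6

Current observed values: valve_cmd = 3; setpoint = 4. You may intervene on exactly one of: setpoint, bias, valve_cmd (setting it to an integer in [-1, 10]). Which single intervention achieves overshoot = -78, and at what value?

Intervening on setpoint: with other inputs at their observed values, overshoot = -16*setpoint - 94. Solving for -78 gives setpoint = -1, within [-1, 10].
Intervening on bias: overshoot = 20*bias + 2. Reaching -78 requires bias = -4, outside [-1, 10].
Intervening on valve_cmd: overshoot = -37*valve_cmd - 47. Reaching -78 requires valve_cmd = 31/37, not an integer.

set setpoint = -1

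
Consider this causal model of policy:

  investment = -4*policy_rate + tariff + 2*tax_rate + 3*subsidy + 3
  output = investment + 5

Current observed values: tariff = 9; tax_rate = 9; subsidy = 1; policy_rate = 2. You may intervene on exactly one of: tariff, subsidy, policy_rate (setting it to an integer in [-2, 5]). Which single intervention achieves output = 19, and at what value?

Intervening on tariff: with other inputs at their observed values, output = tariff + 21. Solving for 19 gives tariff = -2, within [-2, 5].
Intervening on subsidy: output = 3*subsidy + 27. Reaching 19 requires subsidy = -8/3, not an integer.
Intervening on policy_rate: output = -4*policy_rate + 38. Reaching 19 requires policy_rate = 19/4, not an integer.

set tariff = -2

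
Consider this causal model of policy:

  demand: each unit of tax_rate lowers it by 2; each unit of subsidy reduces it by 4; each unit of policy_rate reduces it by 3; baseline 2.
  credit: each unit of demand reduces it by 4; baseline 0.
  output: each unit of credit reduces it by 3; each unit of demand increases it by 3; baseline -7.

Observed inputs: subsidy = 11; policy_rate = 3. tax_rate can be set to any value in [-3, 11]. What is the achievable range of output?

-1102 to -682

Substituting into the demand equation gives demand = -2*tax_rate - 51.
So credit = 8*tax_rate + 204.
Substituting into the output equation gives output = -30*tax_rate - 772.
Linear in tax_rate, so extremes are at the endpoints: tax_rate = -3 gives output = -682; tax_rate = 11 gives output = -1102.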